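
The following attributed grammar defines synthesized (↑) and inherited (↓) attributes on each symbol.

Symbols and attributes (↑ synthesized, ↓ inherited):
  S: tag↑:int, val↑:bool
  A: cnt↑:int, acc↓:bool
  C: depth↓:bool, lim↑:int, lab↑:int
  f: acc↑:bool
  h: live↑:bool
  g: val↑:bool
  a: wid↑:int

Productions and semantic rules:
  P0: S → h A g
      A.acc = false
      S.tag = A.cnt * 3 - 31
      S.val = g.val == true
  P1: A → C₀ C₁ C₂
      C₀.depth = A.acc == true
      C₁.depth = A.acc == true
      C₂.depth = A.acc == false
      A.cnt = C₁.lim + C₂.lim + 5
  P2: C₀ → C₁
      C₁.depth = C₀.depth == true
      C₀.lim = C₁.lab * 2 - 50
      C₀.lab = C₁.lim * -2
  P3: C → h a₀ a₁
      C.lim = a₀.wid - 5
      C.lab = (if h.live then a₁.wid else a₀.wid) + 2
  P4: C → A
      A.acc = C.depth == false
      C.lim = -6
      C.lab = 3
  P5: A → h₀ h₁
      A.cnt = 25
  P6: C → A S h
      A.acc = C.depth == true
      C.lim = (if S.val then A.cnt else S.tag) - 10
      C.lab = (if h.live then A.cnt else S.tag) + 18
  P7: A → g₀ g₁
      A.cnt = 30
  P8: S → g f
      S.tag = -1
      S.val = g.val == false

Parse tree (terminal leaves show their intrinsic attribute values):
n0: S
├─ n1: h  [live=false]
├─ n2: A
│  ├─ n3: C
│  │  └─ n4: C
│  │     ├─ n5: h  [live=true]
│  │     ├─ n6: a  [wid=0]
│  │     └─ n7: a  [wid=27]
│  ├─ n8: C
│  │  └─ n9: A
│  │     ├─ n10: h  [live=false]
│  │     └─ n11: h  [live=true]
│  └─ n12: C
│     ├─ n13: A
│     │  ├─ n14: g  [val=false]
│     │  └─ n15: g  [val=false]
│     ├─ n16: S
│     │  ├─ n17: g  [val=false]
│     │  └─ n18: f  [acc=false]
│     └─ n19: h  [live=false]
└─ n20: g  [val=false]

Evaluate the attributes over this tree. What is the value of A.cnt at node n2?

1. n1.live = false  [terminal]
2. n2.acc = false  [false]
3. n3.depth = false  [A.acc == true]
4. n4.depth = false  [C₀.depth == true]
5. n5.live = true  [terminal]
6. n6.wid = 0  [terminal]
7. n7.wid = 27  [terminal]
8. n4.lim = -5  [a₀.wid - 5]
9. n4.lab = 29  [(if h.live then a₁.wid else a₀.wid) + 2]
10. n3.lim = 8  [C₁.lab * 2 - 50]
11. n3.lab = 10  [C₁.lim * -2]
12. n8.depth = false  [A.acc == true]
13. n9.acc = true  [C.depth == false]
14. n10.live = false  [terminal]
15. n11.live = true  [terminal]
16. n9.cnt = 25  [25]
17. n8.lim = -6  [-6]
18. n8.lab = 3  [3]
19. n12.depth = true  [A.acc == false]
20. n13.acc = true  [C.depth == true]
21. n14.val = false  [terminal]
22. n15.val = false  [terminal]
23. n13.cnt = 30  [30]
24. n17.val = false  [terminal]
25. n18.acc = false  [terminal]
26. n16.tag = -1  [-1]
27. n16.val = true  [g.val == false]
28. n19.live = false  [terminal]
29. n12.lim = 20  [(if S.val then A.cnt else S.tag) - 10]
30. n12.lab = 17  [(if h.live then A.cnt else S.tag) + 18]
31. n2.cnt = 19  [C₁.lim + C₂.lim + 5]
32. n20.val = false  [terminal]
33. n0.tag = 26  [A.cnt * 3 - 31]
34. n0.val = false  [g.val == true]

19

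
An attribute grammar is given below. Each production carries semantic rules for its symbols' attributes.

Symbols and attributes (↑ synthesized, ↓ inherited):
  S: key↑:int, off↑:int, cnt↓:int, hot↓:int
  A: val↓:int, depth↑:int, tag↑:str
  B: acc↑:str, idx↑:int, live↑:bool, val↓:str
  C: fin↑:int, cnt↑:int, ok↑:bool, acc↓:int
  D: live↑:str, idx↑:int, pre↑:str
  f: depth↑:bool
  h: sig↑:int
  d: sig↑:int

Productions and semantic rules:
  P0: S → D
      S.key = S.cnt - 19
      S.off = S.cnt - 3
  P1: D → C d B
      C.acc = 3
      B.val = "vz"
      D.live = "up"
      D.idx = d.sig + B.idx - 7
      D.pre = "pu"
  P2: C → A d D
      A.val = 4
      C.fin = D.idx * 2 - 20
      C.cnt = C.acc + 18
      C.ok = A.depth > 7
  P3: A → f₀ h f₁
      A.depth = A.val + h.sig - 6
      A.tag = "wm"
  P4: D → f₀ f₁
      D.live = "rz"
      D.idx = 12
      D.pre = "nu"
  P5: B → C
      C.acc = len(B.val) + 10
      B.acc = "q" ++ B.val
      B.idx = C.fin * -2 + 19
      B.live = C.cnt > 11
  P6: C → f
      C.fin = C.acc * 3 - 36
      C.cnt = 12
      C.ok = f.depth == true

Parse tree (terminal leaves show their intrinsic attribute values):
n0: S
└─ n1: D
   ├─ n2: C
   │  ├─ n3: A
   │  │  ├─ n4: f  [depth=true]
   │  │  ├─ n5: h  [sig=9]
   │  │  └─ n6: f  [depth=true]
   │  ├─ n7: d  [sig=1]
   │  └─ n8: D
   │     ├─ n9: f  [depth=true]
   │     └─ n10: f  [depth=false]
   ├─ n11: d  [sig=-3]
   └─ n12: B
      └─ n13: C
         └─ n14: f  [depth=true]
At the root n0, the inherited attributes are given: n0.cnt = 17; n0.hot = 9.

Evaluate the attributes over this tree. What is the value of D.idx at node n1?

9

1. n0.cnt = 17  [given at root]
2. n0.hot = 9  [given at root]
3. n2.acc = 3  [3]
4. n3.val = 4  [4]
5. n4.depth = true  [terminal]
6. n5.sig = 9  [terminal]
7. n6.depth = true  [terminal]
8. n3.depth = 7  [A.val + h.sig - 6]
9. n3.tag = "wm"  ["wm"]
10. n7.sig = 1  [terminal]
11. n9.depth = true  [terminal]
12. n10.depth = false  [terminal]
13. n8.live = "rz"  ["rz"]
14. n8.idx = 12  [12]
15. n8.pre = "nu"  ["nu"]
16. n2.fin = 4  [D.idx * 2 - 20]
17. n2.cnt = 21  [C.acc + 18]
18. n2.ok = false  [A.depth > 7]
19. n11.sig = -3  [terminal]
20. n12.val = "vz"  ["vz"]
21. n13.acc = 12  [len(B.val) + 10]
22. n14.depth = true  [terminal]
23. n13.fin = 0  [C.acc * 3 - 36]
24. n13.cnt = 12  [12]
25. n13.ok = true  [f.depth == true]
26. n12.acc = "qvz"  ["q" ++ B.val]
27. n12.idx = 19  [C.fin * -2 + 19]
28. n12.live = true  [C.cnt > 11]
29. n1.live = "up"  ["up"]
30. n1.idx = 9  [d.sig + B.idx - 7]
31. n1.pre = "pu"  ["pu"]
32. n0.key = -2  [S.cnt - 19]
33. n0.off = 14  [S.cnt - 3]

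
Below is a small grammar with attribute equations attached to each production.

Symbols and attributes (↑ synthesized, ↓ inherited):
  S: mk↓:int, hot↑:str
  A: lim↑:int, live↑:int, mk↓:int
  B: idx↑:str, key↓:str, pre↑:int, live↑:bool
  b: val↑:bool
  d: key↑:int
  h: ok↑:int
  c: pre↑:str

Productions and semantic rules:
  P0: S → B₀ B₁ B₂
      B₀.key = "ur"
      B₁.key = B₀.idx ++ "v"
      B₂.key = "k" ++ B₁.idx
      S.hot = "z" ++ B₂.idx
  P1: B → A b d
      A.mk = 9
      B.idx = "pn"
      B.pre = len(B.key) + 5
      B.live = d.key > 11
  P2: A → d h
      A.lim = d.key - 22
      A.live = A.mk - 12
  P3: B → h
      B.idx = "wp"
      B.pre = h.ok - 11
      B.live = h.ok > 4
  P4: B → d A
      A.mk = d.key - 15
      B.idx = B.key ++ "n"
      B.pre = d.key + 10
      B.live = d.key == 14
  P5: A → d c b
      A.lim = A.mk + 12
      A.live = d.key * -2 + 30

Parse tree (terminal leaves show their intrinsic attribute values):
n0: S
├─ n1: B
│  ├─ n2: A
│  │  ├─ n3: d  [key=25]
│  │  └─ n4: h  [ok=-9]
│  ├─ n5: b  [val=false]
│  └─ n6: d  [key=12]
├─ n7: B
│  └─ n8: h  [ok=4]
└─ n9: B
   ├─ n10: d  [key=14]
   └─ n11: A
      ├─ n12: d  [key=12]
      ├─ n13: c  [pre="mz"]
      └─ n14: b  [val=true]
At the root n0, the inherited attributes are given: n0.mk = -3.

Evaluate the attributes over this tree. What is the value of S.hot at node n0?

"zkwpn"

1. n0.mk = -3  [given at root]
2. n1.key = "ur"  ["ur"]
3. n2.mk = 9  [9]
4. n3.key = 25  [terminal]
5. n4.ok = -9  [terminal]
6. n2.lim = 3  [d.key - 22]
7. n2.live = -3  [A.mk - 12]
8. n5.val = false  [terminal]
9. n6.key = 12  [terminal]
10. n1.idx = "pn"  ["pn"]
11. n1.pre = 7  [len(B.key) + 5]
12. n1.live = true  [d.key > 11]
13. n7.key = "pnv"  [B₀.idx ++ "v"]
14. n8.ok = 4  [terminal]
15. n7.idx = "wp"  ["wp"]
16. n7.pre = -7  [h.ok - 11]
17. n7.live = false  [h.ok > 4]
18. n9.key = "kwp"  ["k" ++ B₁.idx]
19. n10.key = 14  [terminal]
20. n11.mk = -1  [d.key - 15]
21. n12.key = 12  [terminal]
22. n13.pre = "mz"  [terminal]
23. n14.val = true  [terminal]
24. n11.lim = 11  [A.mk + 12]
25. n11.live = 6  [d.key * -2 + 30]
26. n9.idx = "kwpn"  [B.key ++ "n"]
27. n9.pre = 24  [d.key + 10]
28. n9.live = true  [d.key == 14]
29. n0.hot = "zkwpn"  ["z" ++ B₂.idx]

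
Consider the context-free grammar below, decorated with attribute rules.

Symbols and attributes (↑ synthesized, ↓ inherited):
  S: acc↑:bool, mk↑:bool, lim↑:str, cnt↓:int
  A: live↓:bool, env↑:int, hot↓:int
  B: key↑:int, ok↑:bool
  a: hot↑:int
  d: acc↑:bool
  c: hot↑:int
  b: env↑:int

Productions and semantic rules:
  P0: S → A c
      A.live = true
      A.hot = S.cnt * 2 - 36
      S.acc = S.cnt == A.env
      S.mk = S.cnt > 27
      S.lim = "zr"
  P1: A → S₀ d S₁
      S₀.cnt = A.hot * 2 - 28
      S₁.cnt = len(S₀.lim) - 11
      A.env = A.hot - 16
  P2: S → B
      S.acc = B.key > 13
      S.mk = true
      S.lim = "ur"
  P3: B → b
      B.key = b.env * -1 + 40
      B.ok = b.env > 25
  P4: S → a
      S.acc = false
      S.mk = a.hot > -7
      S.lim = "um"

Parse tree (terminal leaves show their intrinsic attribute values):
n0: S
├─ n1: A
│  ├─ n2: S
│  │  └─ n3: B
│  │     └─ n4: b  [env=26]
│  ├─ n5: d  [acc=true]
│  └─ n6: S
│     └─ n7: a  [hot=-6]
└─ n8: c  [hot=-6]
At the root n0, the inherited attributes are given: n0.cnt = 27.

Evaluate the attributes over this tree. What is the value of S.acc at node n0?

false

1. n0.cnt = 27  [given at root]
2. n1.live = true  [true]
3. n1.hot = 18  [S.cnt * 2 - 36]
4. n2.cnt = 8  [A.hot * 2 - 28]
5. n4.env = 26  [terminal]
6. n3.key = 14  [b.env * -1 + 40]
7. n3.ok = true  [b.env > 25]
8. n2.acc = true  [B.key > 13]
9. n2.mk = true  [true]
10. n2.lim = "ur"  ["ur"]
11. n5.acc = true  [terminal]
12. n6.cnt = -9  [len(S₀.lim) - 11]
13. n7.hot = -6  [terminal]
14. n6.acc = false  [false]
15. n6.mk = true  [a.hot > -7]
16. n6.lim = "um"  ["um"]
17. n1.env = 2  [A.hot - 16]
18. n8.hot = -6  [terminal]
19. n0.acc = false  [S.cnt == A.env]
20. n0.mk = false  [S.cnt > 27]
21. n0.lim = "zr"  ["zr"]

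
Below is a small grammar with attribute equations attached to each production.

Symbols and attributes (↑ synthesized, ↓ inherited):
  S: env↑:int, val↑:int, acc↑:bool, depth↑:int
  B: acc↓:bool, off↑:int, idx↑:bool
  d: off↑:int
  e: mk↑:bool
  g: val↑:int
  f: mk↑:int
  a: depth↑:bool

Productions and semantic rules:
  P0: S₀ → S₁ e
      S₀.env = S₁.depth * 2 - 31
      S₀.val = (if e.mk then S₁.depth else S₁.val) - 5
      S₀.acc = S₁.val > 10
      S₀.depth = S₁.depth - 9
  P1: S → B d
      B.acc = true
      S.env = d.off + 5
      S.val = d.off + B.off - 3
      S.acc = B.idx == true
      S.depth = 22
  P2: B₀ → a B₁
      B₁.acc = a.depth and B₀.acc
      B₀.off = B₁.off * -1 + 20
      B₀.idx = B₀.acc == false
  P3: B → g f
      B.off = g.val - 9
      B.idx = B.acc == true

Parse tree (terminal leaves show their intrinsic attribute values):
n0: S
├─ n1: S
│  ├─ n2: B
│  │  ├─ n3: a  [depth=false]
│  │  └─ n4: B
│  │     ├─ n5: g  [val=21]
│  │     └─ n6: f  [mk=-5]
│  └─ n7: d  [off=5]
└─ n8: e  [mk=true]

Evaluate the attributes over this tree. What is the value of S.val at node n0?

17

1. n2.acc = true  [true]
2. n3.depth = false  [terminal]
3. n4.acc = false  [a.depth and B₀.acc]
4. n5.val = 21  [terminal]
5. n6.mk = -5  [terminal]
6. n4.off = 12  [g.val - 9]
7. n4.idx = false  [B.acc == true]
8. n2.off = 8  [B₁.off * -1 + 20]
9. n2.idx = false  [B₀.acc == false]
10. n7.off = 5  [terminal]
11. n1.env = 10  [d.off + 5]
12. n1.val = 10  [d.off + B.off - 3]
13. n1.acc = false  [B.idx == true]
14. n1.depth = 22  [22]
15. n8.mk = true  [terminal]
16. n0.env = 13  [S₁.depth * 2 - 31]
17. n0.val = 17  [(if e.mk then S₁.depth else S₁.val) - 5]
18. n0.acc = false  [S₁.val > 10]
19. n0.depth = 13  [S₁.depth - 9]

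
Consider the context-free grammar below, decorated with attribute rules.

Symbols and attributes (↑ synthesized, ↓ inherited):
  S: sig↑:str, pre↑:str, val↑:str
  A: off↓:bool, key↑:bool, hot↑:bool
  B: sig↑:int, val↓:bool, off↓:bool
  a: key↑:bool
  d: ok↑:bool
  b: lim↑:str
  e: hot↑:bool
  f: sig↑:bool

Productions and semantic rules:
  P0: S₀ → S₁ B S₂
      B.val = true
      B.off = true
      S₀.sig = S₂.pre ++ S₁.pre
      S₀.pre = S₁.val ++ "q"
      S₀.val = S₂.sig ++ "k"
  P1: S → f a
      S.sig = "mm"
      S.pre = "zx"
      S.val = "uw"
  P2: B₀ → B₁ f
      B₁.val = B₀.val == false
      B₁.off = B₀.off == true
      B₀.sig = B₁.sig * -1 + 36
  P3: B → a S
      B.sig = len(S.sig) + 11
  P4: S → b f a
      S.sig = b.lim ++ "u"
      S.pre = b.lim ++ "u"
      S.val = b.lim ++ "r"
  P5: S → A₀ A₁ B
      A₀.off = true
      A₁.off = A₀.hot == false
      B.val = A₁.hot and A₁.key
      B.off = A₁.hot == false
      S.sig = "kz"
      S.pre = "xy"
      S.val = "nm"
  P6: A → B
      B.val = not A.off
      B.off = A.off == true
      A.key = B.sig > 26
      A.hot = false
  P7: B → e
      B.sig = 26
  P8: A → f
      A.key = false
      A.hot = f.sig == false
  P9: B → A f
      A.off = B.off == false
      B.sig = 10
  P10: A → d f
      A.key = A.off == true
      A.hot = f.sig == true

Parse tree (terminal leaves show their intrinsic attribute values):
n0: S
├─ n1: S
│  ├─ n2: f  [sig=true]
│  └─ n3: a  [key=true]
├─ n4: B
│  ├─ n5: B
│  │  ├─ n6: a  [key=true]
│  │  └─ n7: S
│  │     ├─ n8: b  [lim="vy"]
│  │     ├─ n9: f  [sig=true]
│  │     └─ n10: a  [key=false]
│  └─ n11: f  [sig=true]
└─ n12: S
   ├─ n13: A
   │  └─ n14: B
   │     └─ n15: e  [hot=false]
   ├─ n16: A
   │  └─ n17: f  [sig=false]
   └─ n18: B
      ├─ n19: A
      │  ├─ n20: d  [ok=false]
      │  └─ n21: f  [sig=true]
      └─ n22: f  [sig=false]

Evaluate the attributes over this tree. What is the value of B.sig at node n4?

22

1. n2.sig = true  [terminal]
2. n3.key = true  [terminal]
3. n1.sig = "mm"  ["mm"]
4. n1.pre = "zx"  ["zx"]
5. n1.val = "uw"  ["uw"]
6. n4.val = true  [true]
7. n4.off = true  [true]
8. n5.val = false  [B₀.val == false]
9. n5.off = true  [B₀.off == true]
10. n6.key = true  [terminal]
11. n8.lim = "vy"  [terminal]
12. n9.sig = true  [terminal]
13. n10.key = false  [terminal]
14. n7.sig = "vyu"  [b.lim ++ "u"]
15. n7.pre = "vyu"  [b.lim ++ "u"]
16. n7.val = "vyr"  [b.lim ++ "r"]
17. n5.sig = 14  [len(S.sig) + 11]
18. n11.sig = true  [terminal]
19. n4.sig = 22  [B₁.sig * -1 + 36]
20. n13.off = true  [true]
21. n14.val = false  [not A.off]
22. n14.off = true  [A.off == true]
23. n15.hot = false  [terminal]
24. n14.sig = 26  [26]
25. n13.key = false  [B.sig > 26]
26. n13.hot = false  [false]
27. n16.off = true  [A₀.hot == false]
28. n17.sig = false  [terminal]
29. n16.key = false  [false]
30. n16.hot = true  [f.sig == false]
31. n18.val = false  [A₁.hot and A₁.key]
32. n18.off = false  [A₁.hot == false]
33. n19.off = true  [B.off == false]
34. n20.ok = false  [terminal]
35. n21.sig = true  [terminal]
36. n19.key = true  [A.off == true]
37. n19.hot = true  [f.sig == true]
38. n22.sig = false  [terminal]
39. n18.sig = 10  [10]
40. n12.sig = "kz"  ["kz"]
41. n12.pre = "xy"  ["xy"]
42. n12.val = "nm"  ["nm"]
43. n0.sig = "xyzx"  [S₂.pre ++ S₁.pre]
44. n0.pre = "uwq"  [S₁.val ++ "q"]
45. n0.val = "kzk"  [S₂.sig ++ "k"]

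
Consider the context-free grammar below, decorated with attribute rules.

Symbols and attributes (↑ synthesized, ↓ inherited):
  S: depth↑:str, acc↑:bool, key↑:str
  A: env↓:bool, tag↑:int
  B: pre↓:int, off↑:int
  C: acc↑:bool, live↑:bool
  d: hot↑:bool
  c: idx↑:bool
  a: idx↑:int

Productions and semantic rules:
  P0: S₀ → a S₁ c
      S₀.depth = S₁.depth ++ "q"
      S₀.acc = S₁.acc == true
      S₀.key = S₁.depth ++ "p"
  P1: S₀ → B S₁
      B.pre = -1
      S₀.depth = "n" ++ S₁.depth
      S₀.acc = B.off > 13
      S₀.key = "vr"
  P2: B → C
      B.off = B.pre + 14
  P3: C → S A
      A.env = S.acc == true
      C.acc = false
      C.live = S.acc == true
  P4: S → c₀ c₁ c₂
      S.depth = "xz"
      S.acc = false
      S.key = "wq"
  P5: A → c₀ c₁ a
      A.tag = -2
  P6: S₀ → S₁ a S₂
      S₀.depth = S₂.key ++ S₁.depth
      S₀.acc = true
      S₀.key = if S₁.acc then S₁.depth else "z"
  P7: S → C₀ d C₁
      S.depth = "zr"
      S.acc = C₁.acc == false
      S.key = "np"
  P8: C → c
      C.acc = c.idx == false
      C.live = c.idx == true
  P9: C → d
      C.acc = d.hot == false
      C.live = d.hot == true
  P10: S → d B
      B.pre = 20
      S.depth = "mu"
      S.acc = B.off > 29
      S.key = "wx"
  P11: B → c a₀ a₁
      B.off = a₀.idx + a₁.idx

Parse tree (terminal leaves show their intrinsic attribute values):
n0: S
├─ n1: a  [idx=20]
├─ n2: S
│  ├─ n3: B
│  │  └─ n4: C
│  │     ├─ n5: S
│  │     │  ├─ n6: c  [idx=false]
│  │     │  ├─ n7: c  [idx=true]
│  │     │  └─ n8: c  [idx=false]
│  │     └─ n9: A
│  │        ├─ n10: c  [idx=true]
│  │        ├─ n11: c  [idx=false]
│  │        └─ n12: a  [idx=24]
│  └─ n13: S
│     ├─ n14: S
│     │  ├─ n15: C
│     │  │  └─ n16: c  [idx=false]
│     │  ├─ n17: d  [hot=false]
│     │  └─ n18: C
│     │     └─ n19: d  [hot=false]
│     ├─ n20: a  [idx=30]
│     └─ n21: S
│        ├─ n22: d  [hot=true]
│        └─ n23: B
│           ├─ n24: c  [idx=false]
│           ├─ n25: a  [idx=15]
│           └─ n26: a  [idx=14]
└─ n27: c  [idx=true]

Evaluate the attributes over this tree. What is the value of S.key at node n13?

1. n1.idx = 20  [terminal]
2. n3.pre = -1  [-1]
3. n6.idx = false  [terminal]
4. n7.idx = true  [terminal]
5. n8.idx = false  [terminal]
6. n5.depth = "xz"  ["xz"]
7. n5.acc = false  [false]
8. n5.key = "wq"  ["wq"]
9. n9.env = false  [S.acc == true]
10. n10.idx = true  [terminal]
11. n11.idx = false  [terminal]
12. n12.idx = 24  [terminal]
13. n9.tag = -2  [-2]
14. n4.acc = false  [false]
15. n4.live = false  [S.acc == true]
16. n3.off = 13  [B.pre + 14]
17. n16.idx = false  [terminal]
18. n15.acc = true  [c.idx == false]
19. n15.live = false  [c.idx == true]
20. n17.hot = false  [terminal]
21. n19.hot = false  [terminal]
22. n18.acc = true  [d.hot == false]
23. n18.live = false  [d.hot == true]
24. n14.depth = "zr"  ["zr"]
25. n14.acc = false  [C₁.acc == false]
26. n14.key = "np"  ["np"]
27. n20.idx = 30  [terminal]
28. n22.hot = true  [terminal]
29. n23.pre = 20  [20]
30. n24.idx = false  [terminal]
31. n25.idx = 15  [terminal]
32. n26.idx = 14  [terminal]
33. n23.off = 29  [a₀.idx + a₁.idx]
34. n21.depth = "mu"  ["mu"]
35. n21.acc = false  [B.off > 29]
36. n21.key = "wx"  ["wx"]
37. n13.depth = "wxzr"  [S₂.key ++ S₁.depth]
38. n13.acc = true  [true]
39. n13.key = "z"  [if S₁.acc then S₁.depth else "z"]
40. n2.depth = "nwxzr"  ["n" ++ S₁.depth]
41. n2.acc = false  [B.off > 13]
42. n2.key = "vr"  ["vr"]
43. n27.idx = true  [terminal]
44. n0.depth = "nwxzrq"  [S₁.depth ++ "q"]
45. n0.acc = false  [S₁.acc == true]
46. n0.key = "nwxzrp"  [S₁.depth ++ "p"]

"z"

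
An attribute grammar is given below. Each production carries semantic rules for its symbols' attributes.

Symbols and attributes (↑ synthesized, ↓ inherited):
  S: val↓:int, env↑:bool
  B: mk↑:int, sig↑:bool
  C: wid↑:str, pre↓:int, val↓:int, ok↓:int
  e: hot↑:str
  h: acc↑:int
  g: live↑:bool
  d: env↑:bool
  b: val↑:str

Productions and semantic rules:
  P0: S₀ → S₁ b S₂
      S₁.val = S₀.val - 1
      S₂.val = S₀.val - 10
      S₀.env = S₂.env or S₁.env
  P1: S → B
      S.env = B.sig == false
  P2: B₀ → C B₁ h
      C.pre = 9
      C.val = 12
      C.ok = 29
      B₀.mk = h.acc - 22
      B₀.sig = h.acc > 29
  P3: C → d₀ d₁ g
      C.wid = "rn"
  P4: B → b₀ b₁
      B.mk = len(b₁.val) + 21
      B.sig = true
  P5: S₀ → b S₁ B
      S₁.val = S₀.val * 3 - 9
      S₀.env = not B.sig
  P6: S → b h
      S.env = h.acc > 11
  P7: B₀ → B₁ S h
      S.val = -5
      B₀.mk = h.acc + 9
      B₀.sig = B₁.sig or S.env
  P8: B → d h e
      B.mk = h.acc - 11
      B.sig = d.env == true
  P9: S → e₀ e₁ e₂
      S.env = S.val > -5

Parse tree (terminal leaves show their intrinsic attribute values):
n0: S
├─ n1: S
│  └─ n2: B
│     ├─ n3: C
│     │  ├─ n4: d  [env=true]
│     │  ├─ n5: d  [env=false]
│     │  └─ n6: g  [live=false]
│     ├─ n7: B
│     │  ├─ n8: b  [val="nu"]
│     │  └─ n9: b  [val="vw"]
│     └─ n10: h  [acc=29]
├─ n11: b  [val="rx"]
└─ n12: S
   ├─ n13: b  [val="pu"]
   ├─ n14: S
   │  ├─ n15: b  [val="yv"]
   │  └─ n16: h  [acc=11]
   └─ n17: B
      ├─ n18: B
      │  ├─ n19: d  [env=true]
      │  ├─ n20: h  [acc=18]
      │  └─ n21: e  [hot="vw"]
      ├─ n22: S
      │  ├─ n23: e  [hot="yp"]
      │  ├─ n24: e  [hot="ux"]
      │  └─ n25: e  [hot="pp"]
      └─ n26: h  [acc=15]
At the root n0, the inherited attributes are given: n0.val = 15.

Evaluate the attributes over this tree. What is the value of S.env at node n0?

1. n0.val = 15  [given at root]
2. n1.val = 14  [S₀.val - 1]
3. n3.pre = 9  [9]
4. n3.val = 12  [12]
5. n3.ok = 29  [29]
6. n4.env = true  [terminal]
7. n5.env = false  [terminal]
8. n6.live = false  [terminal]
9. n3.wid = "rn"  ["rn"]
10. n8.val = "nu"  [terminal]
11. n9.val = "vw"  [terminal]
12. n7.mk = 23  [len(b₁.val) + 21]
13. n7.sig = true  [true]
14. n10.acc = 29  [terminal]
15. n2.mk = 7  [h.acc - 22]
16. n2.sig = false  [h.acc > 29]
17. n1.env = true  [B.sig == false]
18. n11.val = "rx"  [terminal]
19. n12.val = 5  [S₀.val - 10]
20. n13.val = "pu"  [terminal]
21. n14.val = 6  [S₀.val * 3 - 9]
22. n15.val = "yv"  [terminal]
23. n16.acc = 11  [terminal]
24. n14.env = false  [h.acc > 11]
25. n19.env = true  [terminal]
26. n20.acc = 18  [terminal]
27. n21.hot = "vw"  [terminal]
28. n18.mk = 7  [h.acc - 11]
29. n18.sig = true  [d.env == true]
30. n22.val = -5  [-5]
31. n23.hot = "yp"  [terminal]
32. n24.hot = "ux"  [terminal]
33. n25.hot = "pp"  [terminal]
34. n22.env = false  [S.val > -5]
35. n26.acc = 15  [terminal]
36. n17.mk = 24  [h.acc + 9]
37. n17.sig = true  [B₁.sig or S.env]
38. n12.env = false  [not B.sig]
39. n0.env = true  [S₂.env or S₁.env]

true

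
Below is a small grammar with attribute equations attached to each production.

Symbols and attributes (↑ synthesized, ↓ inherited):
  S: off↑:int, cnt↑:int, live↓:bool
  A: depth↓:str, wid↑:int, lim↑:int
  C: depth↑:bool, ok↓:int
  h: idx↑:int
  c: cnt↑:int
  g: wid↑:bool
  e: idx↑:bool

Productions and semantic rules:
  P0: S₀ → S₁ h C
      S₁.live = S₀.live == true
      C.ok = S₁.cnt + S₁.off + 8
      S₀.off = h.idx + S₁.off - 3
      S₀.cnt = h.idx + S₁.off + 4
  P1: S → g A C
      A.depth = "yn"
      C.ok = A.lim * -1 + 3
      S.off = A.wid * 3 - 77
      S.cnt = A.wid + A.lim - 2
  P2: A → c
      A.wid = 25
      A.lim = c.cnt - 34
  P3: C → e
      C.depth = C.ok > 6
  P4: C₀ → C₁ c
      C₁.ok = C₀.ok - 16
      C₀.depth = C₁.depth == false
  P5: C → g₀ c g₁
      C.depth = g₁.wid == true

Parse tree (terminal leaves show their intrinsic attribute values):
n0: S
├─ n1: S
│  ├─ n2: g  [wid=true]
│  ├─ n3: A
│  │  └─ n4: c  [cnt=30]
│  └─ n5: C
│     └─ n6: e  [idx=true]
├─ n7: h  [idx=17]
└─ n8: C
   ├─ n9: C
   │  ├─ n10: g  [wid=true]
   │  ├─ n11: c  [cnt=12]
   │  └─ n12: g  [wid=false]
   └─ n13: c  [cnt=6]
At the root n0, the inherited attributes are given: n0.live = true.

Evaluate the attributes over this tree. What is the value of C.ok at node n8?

1. n0.live = true  [given at root]
2. n1.live = true  [S₀.live == true]
3. n2.wid = true  [terminal]
4. n3.depth = "yn"  ["yn"]
5. n4.cnt = 30  [terminal]
6. n3.wid = 25  [25]
7. n3.lim = -4  [c.cnt - 34]
8. n5.ok = 7  [A.lim * -1 + 3]
9. n6.idx = true  [terminal]
10. n5.depth = true  [C.ok > 6]
11. n1.off = -2  [A.wid * 3 - 77]
12. n1.cnt = 19  [A.wid + A.lim - 2]
13. n7.idx = 17  [terminal]
14. n8.ok = 25  [S₁.cnt + S₁.off + 8]
15. n9.ok = 9  [C₀.ok - 16]
16. n10.wid = true  [terminal]
17. n11.cnt = 12  [terminal]
18. n12.wid = false  [terminal]
19. n9.depth = false  [g₁.wid == true]
20. n13.cnt = 6  [terminal]
21. n8.depth = true  [C₁.depth == false]
22. n0.off = 12  [h.idx + S₁.off - 3]
23. n0.cnt = 19  [h.idx + S₁.off + 4]

25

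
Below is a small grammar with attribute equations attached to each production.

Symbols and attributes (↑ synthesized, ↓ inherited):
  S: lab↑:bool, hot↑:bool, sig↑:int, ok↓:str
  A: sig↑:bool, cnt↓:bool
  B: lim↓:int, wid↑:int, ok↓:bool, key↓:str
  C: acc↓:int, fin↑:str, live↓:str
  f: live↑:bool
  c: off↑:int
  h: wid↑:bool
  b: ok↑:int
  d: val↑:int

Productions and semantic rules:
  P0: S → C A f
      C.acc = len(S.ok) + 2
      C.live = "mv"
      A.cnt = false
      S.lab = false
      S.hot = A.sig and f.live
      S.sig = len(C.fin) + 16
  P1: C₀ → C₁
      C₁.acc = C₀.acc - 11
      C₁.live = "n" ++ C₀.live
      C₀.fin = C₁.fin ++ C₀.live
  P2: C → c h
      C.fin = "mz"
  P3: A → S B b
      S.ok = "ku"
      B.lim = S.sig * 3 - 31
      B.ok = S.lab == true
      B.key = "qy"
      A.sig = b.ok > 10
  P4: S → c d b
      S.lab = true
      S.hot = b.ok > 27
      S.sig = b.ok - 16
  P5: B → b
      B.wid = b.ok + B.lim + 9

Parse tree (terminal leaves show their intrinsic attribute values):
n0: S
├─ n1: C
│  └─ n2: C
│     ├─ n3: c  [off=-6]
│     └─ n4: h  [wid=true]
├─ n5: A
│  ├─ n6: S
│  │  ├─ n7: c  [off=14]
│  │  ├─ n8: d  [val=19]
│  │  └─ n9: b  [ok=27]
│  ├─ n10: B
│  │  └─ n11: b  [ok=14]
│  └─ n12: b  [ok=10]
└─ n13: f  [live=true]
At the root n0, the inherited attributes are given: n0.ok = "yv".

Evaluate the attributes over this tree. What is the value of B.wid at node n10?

25

1. n0.ok = "yv"  [given at root]
2. n1.acc = 4  [len(S.ok) + 2]
3. n1.live = "mv"  ["mv"]
4. n2.acc = -7  [C₀.acc - 11]
5. n2.live = "nmv"  ["n" ++ C₀.live]
6. n3.off = -6  [terminal]
7. n4.wid = true  [terminal]
8. n2.fin = "mz"  ["mz"]
9. n1.fin = "mzmv"  [C₁.fin ++ C₀.live]
10. n5.cnt = false  [false]
11. n6.ok = "ku"  ["ku"]
12. n7.off = 14  [terminal]
13. n8.val = 19  [terminal]
14. n9.ok = 27  [terminal]
15. n6.lab = true  [true]
16. n6.hot = false  [b.ok > 27]
17. n6.sig = 11  [b.ok - 16]
18. n10.lim = 2  [S.sig * 3 - 31]
19. n10.ok = true  [S.lab == true]
20. n10.key = "qy"  ["qy"]
21. n11.ok = 14  [terminal]
22. n10.wid = 25  [b.ok + B.lim + 9]
23. n12.ok = 10  [terminal]
24. n5.sig = false  [b.ok > 10]
25. n13.live = true  [terminal]
26. n0.lab = false  [false]
27. n0.hot = false  [A.sig and f.live]
28. n0.sig = 20  [len(C.fin) + 16]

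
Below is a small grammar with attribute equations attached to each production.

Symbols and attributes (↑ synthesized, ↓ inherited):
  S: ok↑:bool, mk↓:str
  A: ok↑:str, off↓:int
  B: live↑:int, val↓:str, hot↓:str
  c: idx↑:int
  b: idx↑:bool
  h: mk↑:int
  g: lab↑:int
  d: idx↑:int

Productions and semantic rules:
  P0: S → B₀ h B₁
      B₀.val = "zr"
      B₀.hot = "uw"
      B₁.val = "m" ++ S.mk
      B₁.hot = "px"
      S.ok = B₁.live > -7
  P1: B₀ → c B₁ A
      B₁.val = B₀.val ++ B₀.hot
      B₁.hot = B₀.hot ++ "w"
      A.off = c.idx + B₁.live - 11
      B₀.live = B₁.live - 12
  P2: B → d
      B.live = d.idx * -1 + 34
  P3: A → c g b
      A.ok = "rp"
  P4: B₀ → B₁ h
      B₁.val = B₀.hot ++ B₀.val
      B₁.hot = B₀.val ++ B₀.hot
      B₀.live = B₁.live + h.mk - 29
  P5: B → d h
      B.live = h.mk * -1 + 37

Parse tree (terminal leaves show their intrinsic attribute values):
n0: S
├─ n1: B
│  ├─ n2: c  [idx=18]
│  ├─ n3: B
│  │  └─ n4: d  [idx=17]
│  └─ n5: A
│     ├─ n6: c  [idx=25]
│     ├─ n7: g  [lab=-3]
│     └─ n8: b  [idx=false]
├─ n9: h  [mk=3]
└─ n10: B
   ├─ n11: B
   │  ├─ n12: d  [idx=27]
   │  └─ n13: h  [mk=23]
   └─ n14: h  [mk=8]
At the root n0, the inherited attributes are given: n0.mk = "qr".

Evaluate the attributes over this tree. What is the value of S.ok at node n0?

1. n0.mk = "qr"  [given at root]
2. n1.val = "zr"  ["zr"]
3. n1.hot = "uw"  ["uw"]
4. n2.idx = 18  [terminal]
5. n3.val = "zruw"  [B₀.val ++ B₀.hot]
6. n3.hot = "uww"  [B₀.hot ++ "w"]
7. n4.idx = 17  [terminal]
8. n3.live = 17  [d.idx * -1 + 34]
9. n5.off = 24  [c.idx + B₁.live - 11]
10. n6.idx = 25  [terminal]
11. n7.lab = -3  [terminal]
12. n8.idx = false  [terminal]
13. n5.ok = "rp"  ["rp"]
14. n1.live = 5  [B₁.live - 12]
15. n9.mk = 3  [terminal]
16. n10.val = "mqr"  ["m" ++ S.mk]
17. n10.hot = "px"  ["px"]
18. n11.val = "pxmqr"  [B₀.hot ++ B₀.val]
19. n11.hot = "mqrpx"  [B₀.val ++ B₀.hot]
20. n12.idx = 27  [terminal]
21. n13.mk = 23  [terminal]
22. n11.live = 14  [h.mk * -1 + 37]
23. n14.mk = 8  [terminal]
24. n10.live = -7  [B₁.live + h.mk - 29]
25. n0.ok = false  [B₁.live > -7]

false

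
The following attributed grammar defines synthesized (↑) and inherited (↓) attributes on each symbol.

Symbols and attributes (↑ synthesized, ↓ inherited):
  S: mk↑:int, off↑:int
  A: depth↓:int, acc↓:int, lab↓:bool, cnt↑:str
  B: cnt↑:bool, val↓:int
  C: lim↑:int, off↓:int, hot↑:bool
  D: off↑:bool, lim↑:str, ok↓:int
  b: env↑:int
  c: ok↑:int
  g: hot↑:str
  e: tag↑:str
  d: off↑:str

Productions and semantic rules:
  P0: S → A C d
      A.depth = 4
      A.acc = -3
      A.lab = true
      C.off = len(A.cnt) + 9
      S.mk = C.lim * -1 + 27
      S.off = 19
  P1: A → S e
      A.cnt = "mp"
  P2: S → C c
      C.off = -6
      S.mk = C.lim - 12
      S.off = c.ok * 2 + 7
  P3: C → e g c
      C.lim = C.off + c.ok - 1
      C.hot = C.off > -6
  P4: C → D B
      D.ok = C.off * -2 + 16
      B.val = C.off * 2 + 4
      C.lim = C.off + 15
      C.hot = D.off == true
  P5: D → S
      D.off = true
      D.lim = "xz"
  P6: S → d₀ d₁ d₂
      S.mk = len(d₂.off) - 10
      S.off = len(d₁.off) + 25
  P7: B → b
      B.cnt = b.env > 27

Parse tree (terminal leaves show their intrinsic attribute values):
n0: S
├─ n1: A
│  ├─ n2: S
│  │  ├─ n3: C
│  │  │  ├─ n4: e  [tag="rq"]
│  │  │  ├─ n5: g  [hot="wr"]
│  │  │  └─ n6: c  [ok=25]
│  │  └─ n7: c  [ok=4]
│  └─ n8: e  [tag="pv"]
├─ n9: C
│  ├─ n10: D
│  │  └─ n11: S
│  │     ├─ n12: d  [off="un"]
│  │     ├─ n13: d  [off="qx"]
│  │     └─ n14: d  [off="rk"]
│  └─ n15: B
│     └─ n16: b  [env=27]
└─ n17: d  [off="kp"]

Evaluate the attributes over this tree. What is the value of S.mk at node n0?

1

1. n1.depth = 4  [4]
2. n1.acc = -3  [-3]
3. n1.lab = true  [true]
4. n3.off = -6  [-6]
5. n4.tag = "rq"  [terminal]
6. n5.hot = "wr"  [terminal]
7. n6.ok = 25  [terminal]
8. n3.lim = 18  [C.off + c.ok - 1]
9. n3.hot = false  [C.off > -6]
10. n7.ok = 4  [terminal]
11. n2.mk = 6  [C.lim - 12]
12. n2.off = 15  [c.ok * 2 + 7]
13. n8.tag = "pv"  [terminal]
14. n1.cnt = "mp"  ["mp"]
15. n9.off = 11  [len(A.cnt) + 9]
16. n10.ok = -6  [C.off * -2 + 16]
17. n12.off = "un"  [terminal]
18. n13.off = "qx"  [terminal]
19. n14.off = "rk"  [terminal]
20. n11.mk = -8  [len(d₂.off) - 10]
21. n11.off = 27  [len(d₁.off) + 25]
22. n10.off = true  [true]
23. n10.lim = "xz"  ["xz"]
24. n15.val = 26  [C.off * 2 + 4]
25. n16.env = 27  [terminal]
26. n15.cnt = false  [b.env > 27]
27. n9.lim = 26  [C.off + 15]
28. n9.hot = true  [D.off == true]
29. n17.off = "kp"  [terminal]
30. n0.mk = 1  [C.lim * -1 + 27]
31. n0.off = 19  [19]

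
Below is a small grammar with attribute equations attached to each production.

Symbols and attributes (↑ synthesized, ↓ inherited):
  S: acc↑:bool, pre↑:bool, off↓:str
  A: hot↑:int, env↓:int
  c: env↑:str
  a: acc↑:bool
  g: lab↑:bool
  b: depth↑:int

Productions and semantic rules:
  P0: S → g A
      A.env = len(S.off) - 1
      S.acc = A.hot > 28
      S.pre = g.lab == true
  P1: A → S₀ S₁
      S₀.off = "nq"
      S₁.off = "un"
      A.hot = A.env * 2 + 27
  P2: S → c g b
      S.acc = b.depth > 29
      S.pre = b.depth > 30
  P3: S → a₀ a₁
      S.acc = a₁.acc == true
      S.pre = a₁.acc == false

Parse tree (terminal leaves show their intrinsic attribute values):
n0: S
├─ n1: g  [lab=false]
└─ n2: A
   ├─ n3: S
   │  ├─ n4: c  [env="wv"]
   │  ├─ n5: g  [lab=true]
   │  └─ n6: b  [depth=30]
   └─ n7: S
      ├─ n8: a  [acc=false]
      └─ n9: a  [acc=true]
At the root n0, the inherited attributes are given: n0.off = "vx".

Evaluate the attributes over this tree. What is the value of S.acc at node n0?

1. n0.off = "vx"  [given at root]
2. n1.lab = false  [terminal]
3. n2.env = 1  [len(S.off) - 1]
4. n3.off = "nq"  ["nq"]
5. n4.env = "wv"  [terminal]
6. n5.lab = true  [terminal]
7. n6.depth = 30  [terminal]
8. n3.acc = true  [b.depth > 29]
9. n3.pre = false  [b.depth > 30]
10. n7.off = "un"  ["un"]
11. n8.acc = false  [terminal]
12. n9.acc = true  [terminal]
13. n7.acc = true  [a₁.acc == true]
14. n7.pre = false  [a₁.acc == false]
15. n2.hot = 29  [A.env * 2 + 27]
16. n0.acc = true  [A.hot > 28]
17. n0.pre = false  [g.lab == true]

true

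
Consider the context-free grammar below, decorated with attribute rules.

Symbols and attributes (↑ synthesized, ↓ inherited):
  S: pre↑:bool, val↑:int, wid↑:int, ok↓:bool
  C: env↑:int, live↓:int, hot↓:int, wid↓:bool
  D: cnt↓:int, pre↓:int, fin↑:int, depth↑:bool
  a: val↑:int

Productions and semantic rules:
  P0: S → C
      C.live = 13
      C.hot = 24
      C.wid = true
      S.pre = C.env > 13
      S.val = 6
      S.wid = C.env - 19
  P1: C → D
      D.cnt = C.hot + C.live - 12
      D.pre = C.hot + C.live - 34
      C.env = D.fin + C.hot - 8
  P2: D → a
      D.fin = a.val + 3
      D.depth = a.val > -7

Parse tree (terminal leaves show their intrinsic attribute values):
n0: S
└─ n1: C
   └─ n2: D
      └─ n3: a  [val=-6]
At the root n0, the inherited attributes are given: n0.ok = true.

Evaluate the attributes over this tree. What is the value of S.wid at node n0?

-6

1. n0.ok = true  [given at root]
2. n1.live = 13  [13]
3. n1.hot = 24  [24]
4. n1.wid = true  [true]
5. n2.cnt = 25  [C.hot + C.live - 12]
6. n2.pre = 3  [C.hot + C.live - 34]
7. n3.val = -6  [terminal]
8. n2.fin = -3  [a.val + 3]
9. n2.depth = true  [a.val > -7]
10. n1.env = 13  [D.fin + C.hot - 8]
11. n0.pre = false  [C.env > 13]
12. n0.val = 6  [6]
13. n0.wid = -6  [C.env - 19]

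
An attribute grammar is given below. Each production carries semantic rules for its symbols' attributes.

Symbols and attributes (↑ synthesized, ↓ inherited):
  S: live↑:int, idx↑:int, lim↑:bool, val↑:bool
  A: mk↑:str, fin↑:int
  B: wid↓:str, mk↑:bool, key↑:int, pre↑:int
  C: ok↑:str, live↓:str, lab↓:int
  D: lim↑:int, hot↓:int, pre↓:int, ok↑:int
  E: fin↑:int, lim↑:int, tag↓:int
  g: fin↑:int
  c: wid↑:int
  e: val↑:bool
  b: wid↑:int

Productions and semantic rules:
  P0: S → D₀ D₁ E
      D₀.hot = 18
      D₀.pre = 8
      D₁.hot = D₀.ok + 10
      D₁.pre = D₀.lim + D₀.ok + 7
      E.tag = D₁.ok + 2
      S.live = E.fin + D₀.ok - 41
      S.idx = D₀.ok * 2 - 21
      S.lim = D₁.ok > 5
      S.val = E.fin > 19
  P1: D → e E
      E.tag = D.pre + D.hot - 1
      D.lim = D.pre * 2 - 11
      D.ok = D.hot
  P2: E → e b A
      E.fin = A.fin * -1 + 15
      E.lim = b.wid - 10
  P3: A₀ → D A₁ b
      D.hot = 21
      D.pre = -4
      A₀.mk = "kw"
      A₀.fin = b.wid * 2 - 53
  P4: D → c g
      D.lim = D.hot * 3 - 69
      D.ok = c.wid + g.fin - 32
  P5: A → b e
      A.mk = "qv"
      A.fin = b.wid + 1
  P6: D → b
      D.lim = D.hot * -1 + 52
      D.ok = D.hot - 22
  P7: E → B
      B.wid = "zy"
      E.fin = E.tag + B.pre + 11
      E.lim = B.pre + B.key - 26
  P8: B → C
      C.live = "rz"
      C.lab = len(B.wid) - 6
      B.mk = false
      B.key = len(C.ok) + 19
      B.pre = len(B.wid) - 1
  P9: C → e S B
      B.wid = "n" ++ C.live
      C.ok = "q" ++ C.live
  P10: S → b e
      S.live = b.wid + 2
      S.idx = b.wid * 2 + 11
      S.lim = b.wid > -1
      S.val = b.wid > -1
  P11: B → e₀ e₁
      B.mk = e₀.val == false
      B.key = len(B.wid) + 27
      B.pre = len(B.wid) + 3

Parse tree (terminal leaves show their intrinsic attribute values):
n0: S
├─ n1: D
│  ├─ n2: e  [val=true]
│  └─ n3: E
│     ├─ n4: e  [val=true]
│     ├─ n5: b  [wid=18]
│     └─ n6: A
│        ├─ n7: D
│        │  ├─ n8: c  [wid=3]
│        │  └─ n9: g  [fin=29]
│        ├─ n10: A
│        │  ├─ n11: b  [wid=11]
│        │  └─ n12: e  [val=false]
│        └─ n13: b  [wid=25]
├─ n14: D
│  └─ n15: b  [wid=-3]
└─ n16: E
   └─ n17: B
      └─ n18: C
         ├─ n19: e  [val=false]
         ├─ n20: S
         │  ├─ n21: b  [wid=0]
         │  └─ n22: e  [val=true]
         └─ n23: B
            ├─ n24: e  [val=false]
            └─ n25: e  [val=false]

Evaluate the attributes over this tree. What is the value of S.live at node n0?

-3

1. n1.hot = 18  [18]
2. n1.pre = 8  [8]
3. n2.val = true  [terminal]
4. n3.tag = 25  [D.pre + D.hot - 1]
5. n4.val = true  [terminal]
6. n5.wid = 18  [terminal]
7. n7.hot = 21  [21]
8. n7.pre = -4  [-4]
9. n8.wid = 3  [terminal]
10. n9.fin = 29  [terminal]
11. n7.lim = -6  [D.hot * 3 - 69]
12. n7.ok = 0  [c.wid + g.fin - 32]
13. n11.wid = 11  [terminal]
14. n12.val = false  [terminal]
15. n10.mk = "qv"  ["qv"]
16. n10.fin = 12  [b.wid + 1]
17. n13.wid = 25  [terminal]
18. n6.mk = "kw"  ["kw"]
19. n6.fin = -3  [b.wid * 2 - 53]
20. n3.fin = 18  [A.fin * -1 + 15]
21. n3.lim = 8  [b.wid - 10]
22. n1.lim = 5  [D.pre * 2 - 11]
23. n1.ok = 18  [D.hot]
24. n14.hot = 28  [D₀.ok + 10]
25. n14.pre = 30  [D₀.lim + D₀.ok + 7]
26. n15.wid = -3  [terminal]
27. n14.lim = 24  [D.hot * -1 + 52]
28. n14.ok = 6  [D.hot - 22]
29. n16.tag = 8  [D₁.ok + 2]
30. n17.wid = "zy"  ["zy"]
31. n18.live = "rz"  ["rz"]
32. n18.lab = -4  [len(B.wid) - 6]
33. n19.val = false  [terminal]
34. n21.wid = 0  [terminal]
35. n22.val = true  [terminal]
36. n20.live = 2  [b.wid + 2]
37. n20.idx = 11  [b.wid * 2 + 11]
38. n20.lim = true  [b.wid > -1]
39. n20.val = true  [b.wid > -1]
40. n23.wid = "nrz"  ["n" ++ C.live]
41. n24.val = false  [terminal]
42. n25.val = false  [terminal]
43. n23.mk = true  [e₀.val == false]
44. n23.key = 30  [len(B.wid) + 27]
45. n23.pre = 6  [len(B.wid) + 3]
46. n18.ok = "qrz"  ["q" ++ C.live]
47. n17.mk = false  [false]
48. n17.key = 22  [len(C.ok) + 19]
49. n17.pre = 1  [len(B.wid) - 1]
50. n16.fin = 20  [E.tag + B.pre + 11]
51. n16.lim = -3  [B.pre + B.key - 26]
52. n0.live = -3  [E.fin + D₀.ok - 41]
53. n0.idx = 15  [D₀.ok * 2 - 21]
54. n0.lim = true  [D₁.ok > 5]
55. n0.val = true  [E.fin > 19]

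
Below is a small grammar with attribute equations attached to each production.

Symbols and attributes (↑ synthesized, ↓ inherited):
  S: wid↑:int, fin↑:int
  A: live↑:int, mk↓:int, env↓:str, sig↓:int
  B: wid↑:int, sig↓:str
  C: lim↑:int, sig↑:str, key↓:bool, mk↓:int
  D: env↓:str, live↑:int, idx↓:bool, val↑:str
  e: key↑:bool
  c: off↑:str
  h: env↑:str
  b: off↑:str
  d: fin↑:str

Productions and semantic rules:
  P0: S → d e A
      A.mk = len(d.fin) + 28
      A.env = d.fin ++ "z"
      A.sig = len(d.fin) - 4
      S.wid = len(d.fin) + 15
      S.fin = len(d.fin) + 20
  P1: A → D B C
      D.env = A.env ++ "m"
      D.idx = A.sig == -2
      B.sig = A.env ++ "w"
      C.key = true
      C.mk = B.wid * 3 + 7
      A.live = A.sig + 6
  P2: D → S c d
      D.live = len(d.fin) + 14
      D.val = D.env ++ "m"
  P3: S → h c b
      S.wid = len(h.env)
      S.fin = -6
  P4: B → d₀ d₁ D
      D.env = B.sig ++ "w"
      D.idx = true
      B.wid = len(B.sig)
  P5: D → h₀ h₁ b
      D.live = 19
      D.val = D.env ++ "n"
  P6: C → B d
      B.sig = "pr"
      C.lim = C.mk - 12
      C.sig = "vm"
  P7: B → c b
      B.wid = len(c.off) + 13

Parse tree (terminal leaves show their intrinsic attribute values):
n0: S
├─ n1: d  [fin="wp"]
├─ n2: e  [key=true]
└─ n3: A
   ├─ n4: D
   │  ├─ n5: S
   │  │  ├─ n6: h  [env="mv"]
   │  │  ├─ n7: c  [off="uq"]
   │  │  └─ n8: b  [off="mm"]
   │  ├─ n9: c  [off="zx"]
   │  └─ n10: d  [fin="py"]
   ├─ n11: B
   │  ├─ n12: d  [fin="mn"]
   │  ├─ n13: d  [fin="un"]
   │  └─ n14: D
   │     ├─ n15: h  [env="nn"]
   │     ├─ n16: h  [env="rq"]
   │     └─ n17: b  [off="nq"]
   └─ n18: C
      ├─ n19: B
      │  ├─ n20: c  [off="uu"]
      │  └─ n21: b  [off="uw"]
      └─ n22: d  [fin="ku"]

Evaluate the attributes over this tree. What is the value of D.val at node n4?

1. n1.fin = "wp"  [terminal]
2. n2.key = true  [terminal]
3. n3.mk = 30  [len(d.fin) + 28]
4. n3.env = "wpz"  [d.fin ++ "z"]
5. n3.sig = -2  [len(d.fin) - 4]
6. n4.env = "wpzm"  [A.env ++ "m"]
7. n4.idx = true  [A.sig == -2]
8. n6.env = "mv"  [terminal]
9. n7.off = "uq"  [terminal]
10. n8.off = "mm"  [terminal]
11. n5.wid = 2  [len(h.env)]
12. n5.fin = -6  [-6]
13. n9.off = "zx"  [terminal]
14. n10.fin = "py"  [terminal]
15. n4.live = 16  [len(d.fin) + 14]
16. n4.val = "wpzmm"  [D.env ++ "m"]
17. n11.sig = "wpzw"  [A.env ++ "w"]
18. n12.fin = "mn"  [terminal]
19. n13.fin = "un"  [terminal]
20. n14.env = "wpzww"  [B.sig ++ "w"]
21. n14.idx = true  [true]
22. n15.env = "nn"  [terminal]
23. n16.env = "rq"  [terminal]
24. n17.off = "nq"  [terminal]
25. n14.live = 19  [19]
26. n14.val = "wpzwwn"  [D.env ++ "n"]
27. n11.wid = 4  [len(B.sig)]
28. n18.key = true  [true]
29. n18.mk = 19  [B.wid * 3 + 7]
30. n19.sig = "pr"  ["pr"]
31. n20.off = "uu"  [terminal]
32. n21.off = "uw"  [terminal]
33. n19.wid = 15  [len(c.off) + 13]
34. n22.fin = "ku"  [terminal]
35. n18.lim = 7  [C.mk - 12]
36. n18.sig = "vm"  ["vm"]
37. n3.live = 4  [A.sig + 6]
38. n0.wid = 17  [len(d.fin) + 15]
39. n0.fin = 22  [len(d.fin) + 20]

"wpzmm"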